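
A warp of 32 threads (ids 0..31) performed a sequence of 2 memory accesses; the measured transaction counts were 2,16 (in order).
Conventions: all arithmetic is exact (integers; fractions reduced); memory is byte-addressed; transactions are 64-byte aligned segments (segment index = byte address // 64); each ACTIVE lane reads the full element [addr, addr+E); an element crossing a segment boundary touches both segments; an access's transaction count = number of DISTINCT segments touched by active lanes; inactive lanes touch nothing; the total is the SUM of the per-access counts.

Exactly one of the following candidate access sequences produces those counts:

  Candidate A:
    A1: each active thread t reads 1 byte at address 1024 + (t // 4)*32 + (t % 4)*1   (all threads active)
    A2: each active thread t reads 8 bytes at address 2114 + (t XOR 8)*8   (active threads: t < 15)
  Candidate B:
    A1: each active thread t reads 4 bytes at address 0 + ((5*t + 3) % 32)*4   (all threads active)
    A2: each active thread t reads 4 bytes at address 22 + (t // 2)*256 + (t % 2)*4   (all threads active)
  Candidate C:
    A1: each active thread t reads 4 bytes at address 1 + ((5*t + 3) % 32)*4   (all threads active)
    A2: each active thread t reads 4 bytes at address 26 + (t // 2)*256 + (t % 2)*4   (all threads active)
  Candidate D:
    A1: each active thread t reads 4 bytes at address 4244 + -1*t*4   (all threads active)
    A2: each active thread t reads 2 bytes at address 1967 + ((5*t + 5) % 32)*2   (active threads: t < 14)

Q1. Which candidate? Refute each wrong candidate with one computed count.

A: A1 gives 4 transactions, not 2
C: A1 gives 3 transactions, not 2
D: A1 gives 3 transactions, not 2
B: all counts match (2,16)

Answer: B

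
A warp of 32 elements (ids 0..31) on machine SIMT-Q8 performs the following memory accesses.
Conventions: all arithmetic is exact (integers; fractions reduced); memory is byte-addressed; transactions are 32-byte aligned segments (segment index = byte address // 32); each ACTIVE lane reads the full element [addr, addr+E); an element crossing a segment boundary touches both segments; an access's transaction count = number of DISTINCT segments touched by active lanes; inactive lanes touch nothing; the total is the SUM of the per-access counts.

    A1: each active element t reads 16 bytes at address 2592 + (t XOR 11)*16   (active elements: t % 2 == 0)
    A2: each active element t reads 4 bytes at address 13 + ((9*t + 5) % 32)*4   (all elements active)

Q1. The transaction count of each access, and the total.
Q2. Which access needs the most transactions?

A1: 16 transactions
A2: 5 transactions

Answer: 16,5; total 21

Answer: A1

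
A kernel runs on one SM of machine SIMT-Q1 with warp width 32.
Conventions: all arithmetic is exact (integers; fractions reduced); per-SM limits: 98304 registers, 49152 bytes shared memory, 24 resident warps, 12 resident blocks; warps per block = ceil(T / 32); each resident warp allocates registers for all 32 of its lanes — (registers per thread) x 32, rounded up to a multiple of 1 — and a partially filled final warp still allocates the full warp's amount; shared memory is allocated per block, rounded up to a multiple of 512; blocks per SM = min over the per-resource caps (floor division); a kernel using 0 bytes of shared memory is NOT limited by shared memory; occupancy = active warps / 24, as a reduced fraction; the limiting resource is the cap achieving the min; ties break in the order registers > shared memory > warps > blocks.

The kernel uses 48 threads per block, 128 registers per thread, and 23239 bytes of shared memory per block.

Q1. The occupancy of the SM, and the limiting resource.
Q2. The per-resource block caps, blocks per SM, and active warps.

Answer: occupancy 1/6, limited by shared memory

registers: 12 blocks
shared memory: 2 blocks
warps: 12 blocks
blocks: 12 blocks

Answer: 2 blocks, 4 active warps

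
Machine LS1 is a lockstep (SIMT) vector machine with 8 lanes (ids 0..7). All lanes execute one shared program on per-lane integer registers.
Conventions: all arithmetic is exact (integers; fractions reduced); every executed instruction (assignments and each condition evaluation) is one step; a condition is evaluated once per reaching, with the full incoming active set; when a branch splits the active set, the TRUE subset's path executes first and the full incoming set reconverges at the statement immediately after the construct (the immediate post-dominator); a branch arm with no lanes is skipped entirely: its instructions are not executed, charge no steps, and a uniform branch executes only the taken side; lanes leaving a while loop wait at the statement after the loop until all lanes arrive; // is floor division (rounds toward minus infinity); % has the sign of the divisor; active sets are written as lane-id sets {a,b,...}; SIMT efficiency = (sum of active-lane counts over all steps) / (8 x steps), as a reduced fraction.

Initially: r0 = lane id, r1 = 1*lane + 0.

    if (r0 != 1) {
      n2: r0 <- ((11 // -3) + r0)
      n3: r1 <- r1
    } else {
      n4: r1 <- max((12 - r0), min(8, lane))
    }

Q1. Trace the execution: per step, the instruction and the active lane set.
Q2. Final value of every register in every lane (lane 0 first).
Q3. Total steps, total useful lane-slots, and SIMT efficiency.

step 0: eval (r0 != 1)               {0,1,2,3,4,5,6,7}
step 1: r0 <- ((11 // -3) + r0)      {0,2,3,4,5,6,7}
step 2: r1 <- r1                     {0,2,3,4,5,6,7}
step 3: r1 <- max((12 - r0), min(8, lane)) {1}

Answer: 4 steps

r0: -4,1,-2,-1,0,1,2,3
r1: 0,11,2,3,4,5,6,7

steps = 4; useful = 23; efficiency = 23/32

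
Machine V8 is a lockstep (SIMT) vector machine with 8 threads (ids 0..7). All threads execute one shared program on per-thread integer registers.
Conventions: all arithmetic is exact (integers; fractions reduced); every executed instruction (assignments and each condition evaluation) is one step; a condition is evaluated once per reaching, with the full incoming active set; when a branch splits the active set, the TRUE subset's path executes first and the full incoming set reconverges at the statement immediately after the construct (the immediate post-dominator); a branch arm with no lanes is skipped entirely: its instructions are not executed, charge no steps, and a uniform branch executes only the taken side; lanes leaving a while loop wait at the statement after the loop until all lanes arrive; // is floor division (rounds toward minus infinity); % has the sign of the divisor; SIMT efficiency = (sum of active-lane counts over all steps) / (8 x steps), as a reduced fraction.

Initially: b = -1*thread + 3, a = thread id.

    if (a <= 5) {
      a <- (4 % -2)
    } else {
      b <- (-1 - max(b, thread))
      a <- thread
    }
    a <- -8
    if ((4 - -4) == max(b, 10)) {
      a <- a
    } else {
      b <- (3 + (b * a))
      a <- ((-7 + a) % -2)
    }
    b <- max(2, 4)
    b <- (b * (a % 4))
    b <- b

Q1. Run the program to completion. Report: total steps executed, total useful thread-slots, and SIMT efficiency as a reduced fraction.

Answer: 11 steps, 74 useful, 37/44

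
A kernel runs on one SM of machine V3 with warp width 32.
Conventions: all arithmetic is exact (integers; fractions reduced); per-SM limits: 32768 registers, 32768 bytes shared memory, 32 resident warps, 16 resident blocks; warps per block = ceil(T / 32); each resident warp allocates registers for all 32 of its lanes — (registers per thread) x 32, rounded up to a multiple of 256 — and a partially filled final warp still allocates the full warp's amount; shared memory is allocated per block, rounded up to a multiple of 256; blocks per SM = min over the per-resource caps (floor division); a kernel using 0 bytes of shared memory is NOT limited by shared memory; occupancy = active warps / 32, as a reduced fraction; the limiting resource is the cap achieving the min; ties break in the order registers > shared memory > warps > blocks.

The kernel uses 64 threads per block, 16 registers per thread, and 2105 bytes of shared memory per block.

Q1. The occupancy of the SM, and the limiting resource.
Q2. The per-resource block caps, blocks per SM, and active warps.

Answer: occupancy 7/8, limited by shared memory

registers: 32 blocks
shared memory: 14 blocks
warps: 16 blocks
blocks: 16 blocks

Answer: 14 blocks, 28 active warps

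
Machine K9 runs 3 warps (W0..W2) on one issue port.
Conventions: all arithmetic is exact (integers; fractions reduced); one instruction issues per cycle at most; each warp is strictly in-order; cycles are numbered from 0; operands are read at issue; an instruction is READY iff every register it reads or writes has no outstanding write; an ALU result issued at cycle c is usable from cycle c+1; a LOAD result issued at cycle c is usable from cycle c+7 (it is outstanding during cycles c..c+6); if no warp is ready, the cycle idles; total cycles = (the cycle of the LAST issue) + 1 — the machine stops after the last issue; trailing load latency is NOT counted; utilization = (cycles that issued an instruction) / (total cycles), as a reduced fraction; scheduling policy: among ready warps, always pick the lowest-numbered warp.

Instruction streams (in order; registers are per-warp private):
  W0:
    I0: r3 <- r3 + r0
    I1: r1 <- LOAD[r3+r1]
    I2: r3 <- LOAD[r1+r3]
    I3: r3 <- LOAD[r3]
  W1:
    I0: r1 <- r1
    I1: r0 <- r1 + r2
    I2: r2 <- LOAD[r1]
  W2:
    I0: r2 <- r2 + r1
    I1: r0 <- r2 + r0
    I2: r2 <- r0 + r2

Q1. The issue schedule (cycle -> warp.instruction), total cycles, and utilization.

cycle 0: W0.I0
cycle 1: W0.I1
cycle 2: W1.I0
cycle 3: W1.I1
cycle 4: W1.I2
cycle 5: W2.I0
cycle 6: W2.I1
cycle 7: W2.I2
cycle 8: W0.I2
cycle 9: idle
cycle 10: idle
cycle 11: idle
cycle 12: idle
cycle 13: idle
cycle 14: idle
cycle 15: W0.I3

Answer: 16 cycles, utilization 5/8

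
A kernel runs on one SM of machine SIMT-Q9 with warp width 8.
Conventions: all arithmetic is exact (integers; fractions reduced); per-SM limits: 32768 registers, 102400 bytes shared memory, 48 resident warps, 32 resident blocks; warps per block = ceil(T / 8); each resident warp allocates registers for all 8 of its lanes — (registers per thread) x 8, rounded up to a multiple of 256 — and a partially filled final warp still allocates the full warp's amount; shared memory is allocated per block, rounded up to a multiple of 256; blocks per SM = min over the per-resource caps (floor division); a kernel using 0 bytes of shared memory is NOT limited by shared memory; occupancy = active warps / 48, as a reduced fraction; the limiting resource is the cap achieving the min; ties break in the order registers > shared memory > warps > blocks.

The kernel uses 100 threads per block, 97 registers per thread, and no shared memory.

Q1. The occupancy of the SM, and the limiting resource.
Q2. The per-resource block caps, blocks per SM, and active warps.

Answer: occupancy 13/24, limited by registers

registers: 2 blocks
shared memory: no limit (kernel uses none)
warps: 3 blocks
blocks: 32 blocks

Answer: 2 blocks, 26 active warps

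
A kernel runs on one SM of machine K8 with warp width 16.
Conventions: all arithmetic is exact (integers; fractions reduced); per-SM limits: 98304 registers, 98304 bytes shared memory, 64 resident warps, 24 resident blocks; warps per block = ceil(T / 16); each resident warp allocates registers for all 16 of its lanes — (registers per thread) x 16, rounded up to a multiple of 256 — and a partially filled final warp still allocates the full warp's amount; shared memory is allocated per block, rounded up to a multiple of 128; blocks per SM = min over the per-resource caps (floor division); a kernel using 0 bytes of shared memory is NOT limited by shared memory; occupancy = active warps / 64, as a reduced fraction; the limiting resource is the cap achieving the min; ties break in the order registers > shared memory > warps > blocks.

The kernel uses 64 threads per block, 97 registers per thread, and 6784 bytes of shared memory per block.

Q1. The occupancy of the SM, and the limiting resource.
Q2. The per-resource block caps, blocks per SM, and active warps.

Answer: occupancy 13/16, limited by registers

registers: 13 blocks
shared memory: 14 blocks
warps: 16 blocks
blocks: 24 blocks

Answer: 13 blocks, 52 active warps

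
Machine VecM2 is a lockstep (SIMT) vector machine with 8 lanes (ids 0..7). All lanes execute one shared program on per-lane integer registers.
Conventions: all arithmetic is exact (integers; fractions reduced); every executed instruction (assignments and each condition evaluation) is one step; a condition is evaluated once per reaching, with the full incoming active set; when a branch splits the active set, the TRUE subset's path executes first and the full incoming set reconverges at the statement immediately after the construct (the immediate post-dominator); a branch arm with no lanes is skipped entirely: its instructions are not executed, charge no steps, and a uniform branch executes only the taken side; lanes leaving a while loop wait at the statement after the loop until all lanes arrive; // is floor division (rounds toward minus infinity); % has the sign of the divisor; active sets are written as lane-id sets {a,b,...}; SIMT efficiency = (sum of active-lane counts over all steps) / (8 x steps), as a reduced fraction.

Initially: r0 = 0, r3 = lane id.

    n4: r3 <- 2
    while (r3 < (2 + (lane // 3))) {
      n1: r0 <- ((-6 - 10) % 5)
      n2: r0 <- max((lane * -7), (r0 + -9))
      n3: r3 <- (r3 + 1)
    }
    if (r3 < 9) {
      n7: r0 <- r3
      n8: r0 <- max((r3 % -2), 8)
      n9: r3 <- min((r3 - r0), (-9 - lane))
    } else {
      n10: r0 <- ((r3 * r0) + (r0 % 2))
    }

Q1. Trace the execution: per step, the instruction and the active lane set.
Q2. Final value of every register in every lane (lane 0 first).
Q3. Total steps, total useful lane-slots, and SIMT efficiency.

step 0: r3 <- 2                      {0,1,2,3,4,5,6,7}
step 1: eval (r3 < (2 + (lane // 3))) {0,1,2,3,4,5,6,7}
step 2: r0 <- ((-6 - 10) % 5)        {3,4,5,6,7}
step 3: r0 <- max((lane * -7), (r0 + -9)) {3,4,5,6,7}
step 4: r3 <- (r3 + 1)               {3,4,5,6,7}
step 5: eval (r3 < (2 + (lane // 3))) {3,4,5,6,7}
step 6: r0 <- ((-6 - 10) % 5)        {6,7}
step 7: r0 <- max((lane * -7), (r0 + -9)) {6,7}
step 8: r3 <- (r3 + 1)               {6,7}
step 9: eval (r3 < (2 + (lane // 3))) {6,7}
step 10: eval (r3 < 9)                {0,1,2,3,4,5,6,7}
step 11: r0 <- r3                     {0,1,2,3,4,5,6,7}
step 12: r0 <- max((r3 % -2), 8)      {0,1,2,3,4,5,6,7}
step 13: r3 <- min((r3 - r0), (-9 - lane)) {0,1,2,3,4,5,6,7}

Answer: 14 steps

r0: 8,8,8,8,8,8,8,8
r3: -9,-10,-11,-12,-13,-14,-15,-16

steps = 14; useful = 76; efficiency = 76/112 = 19/28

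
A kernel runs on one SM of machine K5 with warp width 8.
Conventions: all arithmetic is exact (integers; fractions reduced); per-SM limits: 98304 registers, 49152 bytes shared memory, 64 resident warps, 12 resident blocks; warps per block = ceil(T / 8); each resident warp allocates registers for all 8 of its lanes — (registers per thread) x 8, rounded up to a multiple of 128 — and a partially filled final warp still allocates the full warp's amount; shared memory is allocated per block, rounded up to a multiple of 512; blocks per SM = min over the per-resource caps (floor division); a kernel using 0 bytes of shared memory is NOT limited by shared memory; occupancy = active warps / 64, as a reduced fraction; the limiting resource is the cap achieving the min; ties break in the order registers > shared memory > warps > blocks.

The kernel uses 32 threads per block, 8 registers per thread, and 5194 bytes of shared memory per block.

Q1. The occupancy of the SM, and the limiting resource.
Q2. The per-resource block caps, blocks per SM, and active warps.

Answer: occupancy 1/2, limited by shared memory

registers: 192 blocks
shared memory: 8 blocks
warps: 16 blocks
blocks: 12 blocks

Answer: 8 blocks, 32 active warps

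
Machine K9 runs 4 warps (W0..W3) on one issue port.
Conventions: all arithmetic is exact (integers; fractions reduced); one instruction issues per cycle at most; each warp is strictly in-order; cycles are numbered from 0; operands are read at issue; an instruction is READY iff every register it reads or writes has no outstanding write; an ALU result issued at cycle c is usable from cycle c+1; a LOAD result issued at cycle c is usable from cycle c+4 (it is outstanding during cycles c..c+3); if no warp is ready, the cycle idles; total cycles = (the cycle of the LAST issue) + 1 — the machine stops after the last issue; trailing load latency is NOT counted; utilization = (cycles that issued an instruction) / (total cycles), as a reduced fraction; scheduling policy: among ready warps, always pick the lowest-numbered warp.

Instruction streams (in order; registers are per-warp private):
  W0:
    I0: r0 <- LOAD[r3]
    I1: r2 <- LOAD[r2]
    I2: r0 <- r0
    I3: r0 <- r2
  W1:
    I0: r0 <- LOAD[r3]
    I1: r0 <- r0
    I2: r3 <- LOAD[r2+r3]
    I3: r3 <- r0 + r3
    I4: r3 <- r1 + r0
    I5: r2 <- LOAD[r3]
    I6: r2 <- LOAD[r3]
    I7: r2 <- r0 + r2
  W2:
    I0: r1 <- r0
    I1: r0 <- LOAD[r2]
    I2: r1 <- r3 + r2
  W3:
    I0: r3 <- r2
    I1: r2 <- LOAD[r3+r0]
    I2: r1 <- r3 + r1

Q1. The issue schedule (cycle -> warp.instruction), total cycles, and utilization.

cycle 0: W0.I0
cycle 1: W0.I1
cycle 2: W1.I0
cycle 3: W2.I0
cycle 4: W0.I2
cycle 5: W0.I3
cycle 6: W1.I1
cycle 7: W1.I2
cycle 8: W2.I1
cycle 9: W2.I2
cycle 10: W3.I0
cycle 11: W1.I3
cycle 12: W1.I4
cycle 13: W1.I5
cycle 14: W3.I1
cycle 15: W3.I2
cycle 16: idle
cycle 17: W1.I6
cycle 18: idle
cycle 19: idle
cycle 20: idle
cycle 21: W1.I7

Answer: 22 cycles, utilization 9/11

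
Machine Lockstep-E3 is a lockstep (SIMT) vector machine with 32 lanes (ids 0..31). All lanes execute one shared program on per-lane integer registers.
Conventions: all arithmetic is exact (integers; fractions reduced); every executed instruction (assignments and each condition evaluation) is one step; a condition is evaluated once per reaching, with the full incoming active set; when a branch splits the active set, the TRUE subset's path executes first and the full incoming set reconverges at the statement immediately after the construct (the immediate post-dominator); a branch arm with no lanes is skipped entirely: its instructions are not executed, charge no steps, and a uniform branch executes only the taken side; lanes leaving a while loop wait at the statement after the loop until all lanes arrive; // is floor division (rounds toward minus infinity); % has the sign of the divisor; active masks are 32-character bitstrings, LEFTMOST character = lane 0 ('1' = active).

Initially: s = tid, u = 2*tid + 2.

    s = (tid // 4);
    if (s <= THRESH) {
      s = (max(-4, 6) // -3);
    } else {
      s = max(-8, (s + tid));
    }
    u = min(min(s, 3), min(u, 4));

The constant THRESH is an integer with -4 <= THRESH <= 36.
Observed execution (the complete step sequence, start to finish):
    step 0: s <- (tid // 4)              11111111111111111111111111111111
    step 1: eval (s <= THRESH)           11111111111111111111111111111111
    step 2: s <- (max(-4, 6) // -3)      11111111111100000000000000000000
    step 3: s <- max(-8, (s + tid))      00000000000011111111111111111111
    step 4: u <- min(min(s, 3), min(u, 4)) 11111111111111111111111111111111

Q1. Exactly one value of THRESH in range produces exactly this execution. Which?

Answer: THRESH = 2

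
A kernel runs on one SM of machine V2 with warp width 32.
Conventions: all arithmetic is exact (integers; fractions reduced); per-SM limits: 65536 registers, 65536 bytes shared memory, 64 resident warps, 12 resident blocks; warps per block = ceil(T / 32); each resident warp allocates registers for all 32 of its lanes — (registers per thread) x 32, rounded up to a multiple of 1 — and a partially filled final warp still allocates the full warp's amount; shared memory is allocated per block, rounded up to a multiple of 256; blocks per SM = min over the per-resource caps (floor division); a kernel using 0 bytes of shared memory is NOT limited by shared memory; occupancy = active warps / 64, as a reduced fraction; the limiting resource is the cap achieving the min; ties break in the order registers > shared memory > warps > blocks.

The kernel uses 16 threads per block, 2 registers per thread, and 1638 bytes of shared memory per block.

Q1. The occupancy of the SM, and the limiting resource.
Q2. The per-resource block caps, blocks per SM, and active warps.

Answer: occupancy 3/16, limited by blocks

registers: 1024 blocks
shared memory: 36 blocks
warps: 64 blocks
blocks: 12 blocks

Answer: 12 blocks, 12 active warps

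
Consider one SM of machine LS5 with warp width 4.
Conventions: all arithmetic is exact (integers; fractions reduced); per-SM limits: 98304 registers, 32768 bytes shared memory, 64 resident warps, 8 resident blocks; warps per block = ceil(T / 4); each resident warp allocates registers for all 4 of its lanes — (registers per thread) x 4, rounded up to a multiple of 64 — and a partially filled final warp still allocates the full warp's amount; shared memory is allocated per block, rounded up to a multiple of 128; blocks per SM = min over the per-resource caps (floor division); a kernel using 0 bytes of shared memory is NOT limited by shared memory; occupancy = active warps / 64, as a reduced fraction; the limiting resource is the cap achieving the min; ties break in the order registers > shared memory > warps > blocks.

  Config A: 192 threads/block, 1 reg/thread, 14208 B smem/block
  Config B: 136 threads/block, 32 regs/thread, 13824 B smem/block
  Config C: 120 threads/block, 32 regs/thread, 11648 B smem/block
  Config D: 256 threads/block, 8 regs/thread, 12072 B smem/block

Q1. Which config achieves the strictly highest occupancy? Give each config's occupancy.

occupancies: A 3/4, B 17/32, C 15/16, D 1

Answer: D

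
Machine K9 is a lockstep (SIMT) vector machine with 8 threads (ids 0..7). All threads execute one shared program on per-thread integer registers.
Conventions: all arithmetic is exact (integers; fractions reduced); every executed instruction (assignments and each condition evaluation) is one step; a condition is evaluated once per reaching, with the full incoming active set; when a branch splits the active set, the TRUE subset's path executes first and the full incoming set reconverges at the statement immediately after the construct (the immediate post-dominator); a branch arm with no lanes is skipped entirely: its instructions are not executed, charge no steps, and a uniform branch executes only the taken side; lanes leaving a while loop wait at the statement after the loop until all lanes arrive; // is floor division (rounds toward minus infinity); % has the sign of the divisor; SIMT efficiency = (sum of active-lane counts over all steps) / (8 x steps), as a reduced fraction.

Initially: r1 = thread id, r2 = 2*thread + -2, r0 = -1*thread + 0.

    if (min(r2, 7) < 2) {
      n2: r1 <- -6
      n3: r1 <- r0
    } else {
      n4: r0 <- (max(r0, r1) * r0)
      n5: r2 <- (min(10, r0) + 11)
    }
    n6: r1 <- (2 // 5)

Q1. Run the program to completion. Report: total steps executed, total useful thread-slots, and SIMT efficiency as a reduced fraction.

Answer: 6 steps, 32 useful, 2/3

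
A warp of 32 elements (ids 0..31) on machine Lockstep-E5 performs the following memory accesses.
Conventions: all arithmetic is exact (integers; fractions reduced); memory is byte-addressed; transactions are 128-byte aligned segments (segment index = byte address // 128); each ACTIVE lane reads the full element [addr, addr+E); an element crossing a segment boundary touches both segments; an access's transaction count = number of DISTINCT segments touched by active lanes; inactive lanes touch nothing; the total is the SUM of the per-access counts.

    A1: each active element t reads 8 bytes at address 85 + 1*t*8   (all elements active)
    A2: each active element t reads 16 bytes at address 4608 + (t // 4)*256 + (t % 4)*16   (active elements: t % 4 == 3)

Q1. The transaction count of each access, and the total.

A1: 3 transactions
A2: 8 transactions

Answer: 3,8; total 11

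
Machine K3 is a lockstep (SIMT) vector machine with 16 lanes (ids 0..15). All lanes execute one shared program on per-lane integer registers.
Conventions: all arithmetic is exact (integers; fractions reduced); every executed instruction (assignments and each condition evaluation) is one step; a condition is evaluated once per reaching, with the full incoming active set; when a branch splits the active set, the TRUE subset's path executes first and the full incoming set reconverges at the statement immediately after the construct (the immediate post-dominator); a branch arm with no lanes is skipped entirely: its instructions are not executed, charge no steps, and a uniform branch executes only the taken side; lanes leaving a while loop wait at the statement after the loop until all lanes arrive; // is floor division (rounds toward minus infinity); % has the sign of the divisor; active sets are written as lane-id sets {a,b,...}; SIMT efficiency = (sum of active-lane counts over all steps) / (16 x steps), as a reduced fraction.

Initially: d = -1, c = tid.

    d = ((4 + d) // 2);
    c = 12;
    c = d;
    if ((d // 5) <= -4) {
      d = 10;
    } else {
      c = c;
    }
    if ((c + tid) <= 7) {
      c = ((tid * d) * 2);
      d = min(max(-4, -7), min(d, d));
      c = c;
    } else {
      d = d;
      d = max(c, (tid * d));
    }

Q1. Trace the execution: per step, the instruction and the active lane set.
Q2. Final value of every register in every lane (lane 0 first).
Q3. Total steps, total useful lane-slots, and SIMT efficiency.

step 0: d <- ((4 + d) // 2)          {0,1,2,3,4,5,6,7,8,9,10,11,12,13,14,15}
step 1: c <- 12                      {0,1,2,3,4,5,6,7,8,9,10,11,12,13,14,15}
step 2: c <- d                       {0,1,2,3,4,5,6,7,8,9,10,11,12,13,14,15}
step 3: eval ((d // 5) <= -4)        {0,1,2,3,4,5,6,7,8,9,10,11,12,13,14,15}
step 4: c <- c                       {0,1,2,3,4,5,6,7,8,9,10,11,12,13,14,15}
step 5: eval ((c + tid) <= 7)        {0,1,2,3,4,5,6,7,8,9,10,11,12,13,14,15}
step 6: c <- ((tid * d) * 2)         {0,1,2,3,4,5,6}
step 7: d <- min(max(-4, -7), min(d, d)) {0,1,2,3,4,5,6}
step 8: c <- c                       {0,1,2,3,4,5,6}
step 9: d <- d                       {7,8,9,10,11,12,13,14,15}
step 10: d <- max(c, (tid * d))       {7,8,9,10,11,12,13,14,15}

Answer: 11 steps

d: -4,-4,-4,-4,-4,-4,-4,7,8,9,10,11,12,13,14,15
c: 0,2,4,6,8,10,12,1,1,1,1,1,1,1,1,1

steps = 11; useful = 135; efficiency = 135/176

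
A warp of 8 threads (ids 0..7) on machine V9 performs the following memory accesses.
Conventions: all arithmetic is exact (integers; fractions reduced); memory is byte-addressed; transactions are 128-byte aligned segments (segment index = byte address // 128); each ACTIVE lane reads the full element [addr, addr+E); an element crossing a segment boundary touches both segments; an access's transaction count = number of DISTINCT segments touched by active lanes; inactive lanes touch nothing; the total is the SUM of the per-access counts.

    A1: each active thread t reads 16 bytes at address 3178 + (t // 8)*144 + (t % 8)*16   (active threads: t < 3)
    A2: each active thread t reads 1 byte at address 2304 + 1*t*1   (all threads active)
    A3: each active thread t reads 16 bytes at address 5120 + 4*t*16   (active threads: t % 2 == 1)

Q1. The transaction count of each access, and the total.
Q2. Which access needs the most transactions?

A1: 2 transactions
A2: 1 transaction
A3: 4 transactions

Answer: 2,1,4; total 7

Answer: A3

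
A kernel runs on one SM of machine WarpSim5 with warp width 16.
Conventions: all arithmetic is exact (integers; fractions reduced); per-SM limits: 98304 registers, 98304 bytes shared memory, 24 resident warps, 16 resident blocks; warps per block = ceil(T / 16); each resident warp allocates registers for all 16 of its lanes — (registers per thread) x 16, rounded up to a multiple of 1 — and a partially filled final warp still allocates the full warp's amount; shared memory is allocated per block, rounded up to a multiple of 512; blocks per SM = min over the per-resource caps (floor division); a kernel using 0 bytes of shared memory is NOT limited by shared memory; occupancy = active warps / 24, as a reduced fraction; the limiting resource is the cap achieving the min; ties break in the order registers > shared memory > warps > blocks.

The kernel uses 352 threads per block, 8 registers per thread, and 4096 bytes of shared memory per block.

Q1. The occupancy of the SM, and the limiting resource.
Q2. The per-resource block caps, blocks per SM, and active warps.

Answer: occupancy 11/12, limited by warps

registers: 34 blocks
shared memory: 24 blocks
warps: 1 block
blocks: 16 blocks

Answer: 1 block, 22 active warps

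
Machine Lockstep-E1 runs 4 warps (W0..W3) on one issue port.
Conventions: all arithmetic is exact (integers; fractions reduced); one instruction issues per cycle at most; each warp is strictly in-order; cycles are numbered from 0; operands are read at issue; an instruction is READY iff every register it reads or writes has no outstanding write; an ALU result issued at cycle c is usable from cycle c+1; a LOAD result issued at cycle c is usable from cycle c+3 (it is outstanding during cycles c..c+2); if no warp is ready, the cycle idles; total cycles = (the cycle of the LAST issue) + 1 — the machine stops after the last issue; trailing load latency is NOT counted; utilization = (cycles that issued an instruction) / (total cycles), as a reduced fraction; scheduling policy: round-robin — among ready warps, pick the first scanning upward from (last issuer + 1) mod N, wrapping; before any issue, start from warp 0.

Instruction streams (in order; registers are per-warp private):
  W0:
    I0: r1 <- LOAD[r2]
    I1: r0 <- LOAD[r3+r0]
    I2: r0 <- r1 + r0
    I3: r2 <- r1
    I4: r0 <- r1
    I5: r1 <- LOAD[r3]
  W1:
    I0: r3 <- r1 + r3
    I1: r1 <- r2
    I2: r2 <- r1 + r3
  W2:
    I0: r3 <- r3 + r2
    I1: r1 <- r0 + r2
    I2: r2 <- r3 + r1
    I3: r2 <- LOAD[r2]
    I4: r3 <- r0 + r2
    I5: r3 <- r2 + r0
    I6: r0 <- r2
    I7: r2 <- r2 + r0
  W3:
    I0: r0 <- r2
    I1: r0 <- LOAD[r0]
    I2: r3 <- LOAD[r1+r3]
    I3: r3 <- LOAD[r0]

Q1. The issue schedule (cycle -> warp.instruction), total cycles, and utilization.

cycle 0: W0.I0
cycle 1: W1.I0
cycle 2: W2.I0
cycle 3: W3.I0
cycle 4: W0.I1
cycle 5: W1.I1
cycle 6: W2.I1
cycle 7: W3.I1
cycle 8: W0.I2
cycle 9: W1.I2
cycle 10: W2.I2
cycle 11: W3.I2
cycle 12: W0.I3
cycle 13: W2.I3
cycle 14: W3.I3
cycle 15: W0.I4
cycle 16: W2.I4
cycle 17: W0.I5
cycle 18: W2.I5
cycle 19: W2.I6
cycle 20: W2.I7

Answer: 21 cycles, utilization 1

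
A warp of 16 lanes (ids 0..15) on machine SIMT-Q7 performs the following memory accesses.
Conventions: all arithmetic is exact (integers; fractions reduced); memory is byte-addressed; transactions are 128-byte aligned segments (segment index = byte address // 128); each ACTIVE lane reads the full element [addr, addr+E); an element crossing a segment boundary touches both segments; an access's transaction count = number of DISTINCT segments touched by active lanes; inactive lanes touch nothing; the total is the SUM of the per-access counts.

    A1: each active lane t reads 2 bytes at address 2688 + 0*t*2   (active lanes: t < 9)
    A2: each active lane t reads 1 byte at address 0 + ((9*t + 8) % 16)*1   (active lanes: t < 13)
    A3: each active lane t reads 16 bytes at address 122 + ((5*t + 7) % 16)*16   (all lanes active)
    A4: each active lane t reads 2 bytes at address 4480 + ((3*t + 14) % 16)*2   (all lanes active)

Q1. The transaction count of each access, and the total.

A1: 1 transaction
A2: 1 transaction
A3: 3 transactions
A4: 1 transaction

Answer: 1,1,3,1; total 6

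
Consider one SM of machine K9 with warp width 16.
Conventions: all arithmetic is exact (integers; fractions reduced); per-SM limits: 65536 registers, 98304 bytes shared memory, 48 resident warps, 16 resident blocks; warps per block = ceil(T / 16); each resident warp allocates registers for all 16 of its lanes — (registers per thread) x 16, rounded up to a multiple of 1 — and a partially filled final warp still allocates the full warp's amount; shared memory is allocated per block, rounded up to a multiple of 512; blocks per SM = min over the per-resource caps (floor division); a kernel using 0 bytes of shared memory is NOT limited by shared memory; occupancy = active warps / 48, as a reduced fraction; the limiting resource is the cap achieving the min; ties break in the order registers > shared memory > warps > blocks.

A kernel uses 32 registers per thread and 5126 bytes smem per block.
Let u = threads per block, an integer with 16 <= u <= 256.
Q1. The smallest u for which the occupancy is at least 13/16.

Answer: u = 33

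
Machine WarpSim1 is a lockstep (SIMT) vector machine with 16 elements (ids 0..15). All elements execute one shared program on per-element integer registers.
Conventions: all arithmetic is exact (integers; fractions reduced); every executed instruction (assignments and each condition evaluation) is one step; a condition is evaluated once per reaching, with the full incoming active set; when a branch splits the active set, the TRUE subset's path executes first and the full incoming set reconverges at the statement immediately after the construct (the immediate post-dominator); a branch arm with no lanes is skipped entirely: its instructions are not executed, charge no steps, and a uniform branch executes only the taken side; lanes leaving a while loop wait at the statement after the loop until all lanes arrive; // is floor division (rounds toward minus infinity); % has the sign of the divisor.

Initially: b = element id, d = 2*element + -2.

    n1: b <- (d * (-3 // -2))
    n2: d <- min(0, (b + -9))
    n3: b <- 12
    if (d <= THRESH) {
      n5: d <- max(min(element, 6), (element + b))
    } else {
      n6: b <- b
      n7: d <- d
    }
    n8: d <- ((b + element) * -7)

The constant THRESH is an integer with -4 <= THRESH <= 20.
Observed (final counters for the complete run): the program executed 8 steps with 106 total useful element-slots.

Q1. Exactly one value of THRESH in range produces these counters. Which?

Answer: THRESH = -1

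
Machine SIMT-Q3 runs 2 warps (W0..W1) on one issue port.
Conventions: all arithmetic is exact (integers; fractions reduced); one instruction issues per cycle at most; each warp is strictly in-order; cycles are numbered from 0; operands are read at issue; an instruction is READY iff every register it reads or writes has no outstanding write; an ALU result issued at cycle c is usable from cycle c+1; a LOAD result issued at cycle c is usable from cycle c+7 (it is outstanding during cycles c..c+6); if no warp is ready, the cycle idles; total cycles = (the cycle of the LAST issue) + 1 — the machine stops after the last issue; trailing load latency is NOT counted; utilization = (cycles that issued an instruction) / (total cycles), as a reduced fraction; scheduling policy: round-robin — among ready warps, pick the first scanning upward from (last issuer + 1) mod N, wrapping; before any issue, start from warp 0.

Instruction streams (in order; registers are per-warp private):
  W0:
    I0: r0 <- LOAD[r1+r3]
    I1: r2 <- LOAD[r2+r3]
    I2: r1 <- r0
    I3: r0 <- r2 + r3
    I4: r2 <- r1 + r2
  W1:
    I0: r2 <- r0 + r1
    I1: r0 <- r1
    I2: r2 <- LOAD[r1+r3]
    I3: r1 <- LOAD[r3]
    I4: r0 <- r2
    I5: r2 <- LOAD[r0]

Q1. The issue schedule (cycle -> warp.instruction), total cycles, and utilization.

cycle 0: W0.I0
cycle 1: W1.I0
cycle 2: W0.I1
cycle 3: W1.I1
cycle 4: W1.I2
cycle 5: W1.I3
cycle 6: idle
cycle 7: W0.I2
cycle 8: idle
cycle 9: W0.I3
cycle 10: W0.I4
cycle 11: W1.I4
cycle 12: W1.I5

Answer: 13 cycles, utilization 11/13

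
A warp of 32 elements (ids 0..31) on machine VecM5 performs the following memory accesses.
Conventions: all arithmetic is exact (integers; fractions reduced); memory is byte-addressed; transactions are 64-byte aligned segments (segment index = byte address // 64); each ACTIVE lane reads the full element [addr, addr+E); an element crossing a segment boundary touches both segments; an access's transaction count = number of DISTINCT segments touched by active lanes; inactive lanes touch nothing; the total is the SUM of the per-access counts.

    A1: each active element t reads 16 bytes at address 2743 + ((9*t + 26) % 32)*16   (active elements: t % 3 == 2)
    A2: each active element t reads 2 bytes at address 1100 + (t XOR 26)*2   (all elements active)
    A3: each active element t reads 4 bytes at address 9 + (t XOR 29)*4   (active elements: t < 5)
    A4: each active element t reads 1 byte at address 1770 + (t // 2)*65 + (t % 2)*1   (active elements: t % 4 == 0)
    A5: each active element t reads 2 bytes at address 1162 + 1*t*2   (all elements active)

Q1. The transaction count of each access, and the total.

A1: 8 transactions
A2: 2 transactions
A3: 2 transactions
A4: 8 transactions
A5: 2 transactions

Answer: 8,2,2,8,2; total 22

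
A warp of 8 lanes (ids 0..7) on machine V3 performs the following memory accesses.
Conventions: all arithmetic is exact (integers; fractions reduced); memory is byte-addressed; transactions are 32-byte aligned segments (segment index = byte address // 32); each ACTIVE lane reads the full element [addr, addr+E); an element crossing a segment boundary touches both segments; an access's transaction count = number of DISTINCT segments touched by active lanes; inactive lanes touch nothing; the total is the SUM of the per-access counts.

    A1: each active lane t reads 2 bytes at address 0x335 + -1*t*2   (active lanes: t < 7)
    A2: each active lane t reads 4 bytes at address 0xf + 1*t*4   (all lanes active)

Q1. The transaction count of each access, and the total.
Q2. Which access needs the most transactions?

A1: 1 transaction
A2: 2 transactions

Answer: 1,2; total 3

Answer: A2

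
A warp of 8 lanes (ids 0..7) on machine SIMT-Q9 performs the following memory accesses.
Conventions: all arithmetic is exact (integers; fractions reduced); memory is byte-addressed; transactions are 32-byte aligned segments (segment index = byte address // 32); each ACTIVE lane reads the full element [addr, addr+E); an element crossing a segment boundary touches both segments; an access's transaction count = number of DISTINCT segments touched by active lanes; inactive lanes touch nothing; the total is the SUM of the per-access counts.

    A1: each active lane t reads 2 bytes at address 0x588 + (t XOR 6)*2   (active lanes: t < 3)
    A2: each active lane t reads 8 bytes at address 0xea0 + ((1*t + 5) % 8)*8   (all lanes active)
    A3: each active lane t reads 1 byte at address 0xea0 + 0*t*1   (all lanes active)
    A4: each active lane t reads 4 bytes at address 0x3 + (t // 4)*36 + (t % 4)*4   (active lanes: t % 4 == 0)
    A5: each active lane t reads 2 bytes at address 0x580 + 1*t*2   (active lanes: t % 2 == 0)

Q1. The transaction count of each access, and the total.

A1: 1 transaction
A2: 2 transactions
A3: 1 transaction
A4: 2 transactions
A5: 1 transaction

Answer: 1,2,1,2,1; total 7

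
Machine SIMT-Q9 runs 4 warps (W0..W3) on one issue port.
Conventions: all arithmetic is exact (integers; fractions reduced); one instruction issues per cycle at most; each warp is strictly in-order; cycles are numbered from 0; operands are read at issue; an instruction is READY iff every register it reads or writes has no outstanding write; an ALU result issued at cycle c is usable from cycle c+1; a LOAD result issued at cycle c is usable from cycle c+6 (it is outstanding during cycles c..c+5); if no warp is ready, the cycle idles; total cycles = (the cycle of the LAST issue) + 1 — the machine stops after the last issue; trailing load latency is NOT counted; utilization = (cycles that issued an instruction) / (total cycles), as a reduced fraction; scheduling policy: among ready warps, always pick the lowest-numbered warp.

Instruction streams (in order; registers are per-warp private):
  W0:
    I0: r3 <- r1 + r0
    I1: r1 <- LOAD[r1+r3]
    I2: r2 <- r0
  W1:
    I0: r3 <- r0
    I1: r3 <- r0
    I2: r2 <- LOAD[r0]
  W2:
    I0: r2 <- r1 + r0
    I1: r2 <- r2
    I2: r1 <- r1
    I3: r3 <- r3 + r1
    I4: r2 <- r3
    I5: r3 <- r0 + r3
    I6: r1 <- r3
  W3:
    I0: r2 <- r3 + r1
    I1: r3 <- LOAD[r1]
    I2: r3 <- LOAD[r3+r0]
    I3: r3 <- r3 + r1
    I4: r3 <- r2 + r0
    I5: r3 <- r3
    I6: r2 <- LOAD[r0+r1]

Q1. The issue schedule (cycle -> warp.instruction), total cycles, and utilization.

cycle 0: W0.I0
cycle 1: W0.I1
cycle 2: W0.I2
cycle 3: W1.I0
cycle 4: W1.I1
cycle 5: W1.I2
cycle 6: W2.I0
cycle 7: W2.I1
cycle 8: W2.I2
cycle 9: W2.I3
cycle 10: W2.I4
cycle 11: W2.I5
cycle 12: W2.I6
cycle 13: W3.I0
cycle 14: W3.I1
cycle 15: idle
cycle 16: idle
cycle 17: idle
cycle 18: idle
cycle 19: idle
cycle 20: W3.I2
cycle 21: idle
cycle 22: idle
cycle 23: idle
cycle 24: idle
cycle 25: idle
cycle 26: W3.I3
cycle 27: W3.I4
cycle 28: W3.I5
cycle 29: W3.I6

Answer: 30 cycles, utilization 2/3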